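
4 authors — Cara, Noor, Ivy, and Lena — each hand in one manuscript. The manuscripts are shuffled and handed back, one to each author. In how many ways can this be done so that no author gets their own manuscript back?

Count assignments avoiding every fixed point. For any j of the 4 authors fixed to their own manuscript, the other 4−j can be arranged in (4−j)! ways.
By inclusion–exclusion this is Σ_{j=0}^{4} (−1)^j C(4,j)·(4−j)!.
Computing: 24 − 24 + 12 − 4 + 1 = 9.

9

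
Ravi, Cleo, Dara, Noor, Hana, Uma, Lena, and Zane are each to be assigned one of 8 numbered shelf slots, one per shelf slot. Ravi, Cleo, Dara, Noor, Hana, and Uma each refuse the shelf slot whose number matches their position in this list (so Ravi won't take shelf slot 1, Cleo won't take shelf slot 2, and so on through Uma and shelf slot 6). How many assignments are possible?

Let Aᵢ (for 1 ≤ i ≤ 6) be the placements that put person i in their forbidden shelf slot. Any j of these fix j positions, leaving (8−j)! ways to fill the rest, and there are C(6,j) ways to pick which j.
By inclusion–exclusion, the number of valid placements is Σ_{j=0}^{6} (−1)^j C(6,j)·(8−j)!.
Computing: 40320 − 30240 + 10800 − 2400 + 360 − 36 + 2 = 18806.

18806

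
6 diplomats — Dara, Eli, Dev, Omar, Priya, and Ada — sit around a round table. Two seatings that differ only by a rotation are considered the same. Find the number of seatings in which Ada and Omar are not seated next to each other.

72

All circular seatings of 6 people number (5)! = 120.
Those with Ada next to Omar: fuse the pair into one unit and seat 5 units around a circle — 2·(4)! = 48.
Subtracting, 120 − 48 = 72.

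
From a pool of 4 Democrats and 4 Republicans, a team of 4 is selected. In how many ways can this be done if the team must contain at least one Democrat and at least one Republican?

Total 4-person selections from all 8: C(8,4) = 70.
Selections missing a whole group: no Democrats → C(4,4) = 1; no Republicans → C(4,4) = 1.
Both groups omitted at once is impossible, so 70 − 2 = 68.

68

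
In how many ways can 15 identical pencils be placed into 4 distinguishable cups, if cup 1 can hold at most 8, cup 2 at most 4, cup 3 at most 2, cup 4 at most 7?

60

Ignoring the caps, the number of non-negative solutions to x_1+…+x_4 = 15 is C(18,3) = 816.
Subtract solutions that violate a single cap (substitute x_i' = x_i − (cap_i+1)): x_1 ≥ 9 gives C(9,3) = 84; x_2 ≥ 5 gives C(13,3) = 286; x_3 ≥ 3 gives C(15,3) = 455; x_4 ≥ 8 gives C(10,3) = 120. Together 945.
Add back pairs where two caps are both exceeded: 4 + 20 + 0 + 120 + 10 + 35 = 189.
By inclusion–exclusion the count is 816 − 945 + 189 = 60.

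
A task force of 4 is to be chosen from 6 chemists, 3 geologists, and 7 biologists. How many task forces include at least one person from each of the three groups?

Unrestricted: C(16,4) = 1820 ways to pick any 4 of the 16.
Subtract selections that omit an entire group: no chemists → C(10,4) = 210; no geologists → C(13,4) = 715; no biologists → C(9,4) = 126.
Add back selections omitting two groups (i.e. drawn from a single group): C(6,4) + C(3,4) + C(7,4) = 50.
By inclusion–exclusion: 1820 − 1051 + 50 = 819.

819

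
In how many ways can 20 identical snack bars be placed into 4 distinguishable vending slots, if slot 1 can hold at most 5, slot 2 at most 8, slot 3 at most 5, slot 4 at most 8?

82

Ignoring the caps, the number of non-negative solutions to x_1+…+x_4 = 20 is C(23,3) = 1771.
Subtract solutions that violate a single cap (substitute x_i' = x_i − (cap_i+1)): x_1 ≥ 6 gives C(17,3) = 680; x_2 ≥ 9 gives C(14,3) = 364; x_3 ≥ 6 gives C(17,3) = 680; x_4 ≥ 9 gives C(14,3) = 364. Together 2088.
Add back pairs where two caps are both exceeded: 56 + 165 + 56 + 56 + 10 + 56 = 399.
By inclusion–exclusion the count is 1771 − 2088 + 399 = 82.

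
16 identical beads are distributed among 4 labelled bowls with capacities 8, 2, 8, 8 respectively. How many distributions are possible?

154

By stars and bars, unrestricted non-negative solutions to x_1+…+x_4 = 16 number C(16+3,3) = 969.
Subtract solutions that violate a single cap (substitute x_i' = x_i − (cap_i+1)): x_1 ≥ 9 gives C(10,3) = 120; x_2 ≥ 3 gives C(16,3) = 560; x_3 ≥ 9 gives C(10,3) = 120; x_4 ≥ 9 gives C(10,3) = 120. Together 920.
Add back pairs where two caps are both exceeded: 35 + 0 + 0 + 35 + 35 + 0 = 105.
By inclusion–exclusion the count is 969 − 920 + 105 = 154.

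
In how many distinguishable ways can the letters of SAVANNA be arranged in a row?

420

Letter multiplicities in SAVANNA: A×3, N×2, S×1, V×1.
The number of distinct arrangements is 7!/(3!·2!) = 5040/12 = 420.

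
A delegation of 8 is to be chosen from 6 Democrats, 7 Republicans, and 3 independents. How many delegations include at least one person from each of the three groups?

With no constraint there are C(16,8) = 12870 possible selections.
Subtract selections that omit an entire group: no Democrats → C(10,8) = 45; no Republicans → C(9,8) = 9; no independents → C(13,8) = 1287.
Add back selections omitting two groups (i.e. drawn from a single group): C(6,8) + C(7,8) + C(3,8) = 0.
By inclusion–exclusion: 12870 − 1341 + 0 = 11529.

11529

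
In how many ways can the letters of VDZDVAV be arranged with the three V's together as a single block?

60

Treat the 3 copies of V as a single block. The multiset to arrange is then {VVV, A, D, D, Z}, 5 items in all.
That gives (5)!/(2!) = 60 arrangements.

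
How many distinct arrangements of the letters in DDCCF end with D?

12

With the last slot taken by D, it remains to arrange the other 4 letters (DCCF).
Those 4 letters have C appearing twice, giving (4)!/(2!) = 12.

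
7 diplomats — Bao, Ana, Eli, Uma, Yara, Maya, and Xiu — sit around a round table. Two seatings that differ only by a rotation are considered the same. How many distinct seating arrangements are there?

Fix one person's seat to break rotational symmetry; the remaining 6 people can be arranged in (6)! = 720 ways.

720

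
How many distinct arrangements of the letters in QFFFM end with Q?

4

With the last slot taken by Q, it remains to arrange the other 4 letters (FFFM).
Those 4 letters have F appearing 3 times, giving (4)!/(3!) = 4.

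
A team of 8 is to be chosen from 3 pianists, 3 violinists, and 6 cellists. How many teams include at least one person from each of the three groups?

477

With no constraint there are C(12,8) = 495 possible selections.
Selections missing a whole group: no pianists → C(9,8) = 9; no violinists → C(9,8) = 9; no cellists → C(6,8) = 0.
Add back selections omitting two groups (i.e. drawn from a single group): C(3,8) + C(3,8) + C(6,8) = 0.
By inclusion–exclusion: 495 − 18 + 0 = 477.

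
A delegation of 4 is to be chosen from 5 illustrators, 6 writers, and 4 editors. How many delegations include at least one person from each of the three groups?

720

Total 4-person selections from all 15: C(15,4) = 1365.
Selections missing a whole group: no illustrators → C(10,4) = 210; no writers → C(9,4) = 126; no editors → C(11,4) = 330.
Add back selections omitting two groups (i.e. drawn from a single group): C(5,4) + C(6,4) + C(4,4) = 21.
By inclusion–exclusion: 1365 − 666 + 21 = 720.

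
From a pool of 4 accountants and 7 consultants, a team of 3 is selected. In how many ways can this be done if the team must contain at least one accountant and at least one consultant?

Unrestricted: C(11,3) = 165 ways to pick any 3 of the 11.
Subtract selections that omit an entire group: no accountants → C(7,3) = 35; no consultants → C(4,3) = 4.
Both groups omitted at once is impossible, so 165 − 39 = 126.

126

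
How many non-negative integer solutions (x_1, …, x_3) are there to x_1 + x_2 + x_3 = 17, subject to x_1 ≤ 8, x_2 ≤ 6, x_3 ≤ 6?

10

Without the upper bounds there are C(19,2) = 171 ways to split 17 among 3 variables.
Subtract solutions that violate a single cap (substitute x_i' = x_i − (cap_i+1)): x_1 ≥ 9 gives C(10,2) = 45; x_2 ≥ 7 gives C(12,2) = 66; x_3 ≥ 7 gives C(12,2) = 66. Together 177.
Add back pairs where two caps are both exceeded: 3 + 3 + 10 = 16.
By inclusion–exclusion the count is 171 − 177 + 16 = 10.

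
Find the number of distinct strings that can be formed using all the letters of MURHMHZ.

1260

MURHMHZ has 7 letters with H appearing twice and M appearing twice.
Dividing 7! = 5040 by 2!·2! = 4 for the repeated letters gives 1260.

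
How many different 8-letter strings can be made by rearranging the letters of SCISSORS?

1680

SCISSORS has 8 letters with S appearing 4 times.
Dividing 8! = 40320 by 4! = 24 for the repeated letters gives 1680.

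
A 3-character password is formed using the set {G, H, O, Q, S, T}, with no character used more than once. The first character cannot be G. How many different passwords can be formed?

The first character has 6−1 = 5 choices (anything except G).
The remaining 2 characters are filled from the other 5 symbols without repetition: 5 × 4 = 20.
Total: 5 × 20 = 100.

100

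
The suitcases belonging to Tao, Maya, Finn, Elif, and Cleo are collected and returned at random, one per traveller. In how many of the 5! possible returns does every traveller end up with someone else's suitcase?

44

This is the derangement count D_5: permutations of 5 items with no fixed point.
By inclusion–exclusion this is Σ_{j=0}^{5} (−1)^j C(5,j)·(5−j)!.
Computing: 120 − 120 + 60 − 20 + 5 − 1 = 44.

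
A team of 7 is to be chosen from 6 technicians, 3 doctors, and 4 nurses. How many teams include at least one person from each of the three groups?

With no constraint there are C(13,7) = 1716 possible selections.
Selections missing a whole group: no technicians → C(7,7) = 1; no doctors → C(10,7) = 120; no nurses → C(9,7) = 36.
Add back selections omitting two groups (i.e. drawn from a single group): C(6,7) + C(3,7) + C(4,7) = 0.
By inclusion–exclusion: 1716 − 157 + 0 = 1559.

1559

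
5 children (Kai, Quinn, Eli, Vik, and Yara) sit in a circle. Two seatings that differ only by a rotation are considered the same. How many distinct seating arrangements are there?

Fix one person's seat to break rotational symmetry; the remaining 4 people can be arranged in (4)! = 24 ways.

24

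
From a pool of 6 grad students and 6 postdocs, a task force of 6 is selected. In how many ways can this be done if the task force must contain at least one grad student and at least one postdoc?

Total 6-person selections from all 12: C(12,6) = 924.
Subtract selections that omit an entire group: no grad students → C(6,6) = 1; no postdocs → C(6,6) = 1.
Both groups omitted at once is impossible, so 924 − 2 = 922.

922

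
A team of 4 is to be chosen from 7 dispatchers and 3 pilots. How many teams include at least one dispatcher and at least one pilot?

175

With no constraint there are C(10,4) = 210 possible selections.
Selections missing a whole group: no dispatchers → C(3,4) = 0; no pilots → C(7,4) = 35.
Both groups omitted at once is impossible, so 210 − 35 = 175.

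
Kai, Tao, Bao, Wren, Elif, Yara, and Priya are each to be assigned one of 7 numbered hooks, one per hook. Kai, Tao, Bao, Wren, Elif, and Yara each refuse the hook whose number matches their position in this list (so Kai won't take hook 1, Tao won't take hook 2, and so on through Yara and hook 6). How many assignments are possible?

2119

Let Aᵢ (for 1 ≤ i ≤ 6) be the placements that put person i in their forbidden hook. Any j of these fix j positions, leaving (7−j)! ways to fill the rest, and there are C(6,j) ways to pick which j.
By inclusion–exclusion, the number of valid placements is Σ_{j=0}^{6} (−1)^j C(6,j)·(7−j)!.
Computing: 5040 − 4320 + 1800 − 480 + 90 − 12 + 1 = 2119.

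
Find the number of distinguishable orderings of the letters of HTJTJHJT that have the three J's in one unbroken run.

Treat the 3 copies of J as a single block. The multiset to arrange is then {JJJ, H, H, T, T, T}, 6 items in all.
That gives (6)!/(3!·2!) = 60 arrangements.

60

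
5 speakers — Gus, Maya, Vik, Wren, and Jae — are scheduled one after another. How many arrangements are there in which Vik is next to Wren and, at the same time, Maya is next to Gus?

24

Treat {Vik,Wren} as one block (2 orders) and {Maya,Gus} as another (2 orders).
That leaves 3 units to arrange: 2 × 2 × 3! = 4 × 6 = 24.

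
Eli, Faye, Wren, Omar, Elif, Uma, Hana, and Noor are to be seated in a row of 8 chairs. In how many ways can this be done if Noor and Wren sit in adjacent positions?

10080

Treat {Noor, Wren} as a single unit. There are 7 units to order, and the pair itself can be ordered 2 ways.
That gives 2 × 7! = 2 × 5040 = 10080.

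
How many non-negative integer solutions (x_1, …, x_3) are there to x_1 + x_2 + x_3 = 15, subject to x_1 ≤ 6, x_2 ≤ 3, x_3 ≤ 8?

6

Without the upper bounds there are C(17,2) = 136 ways to split 15 among 3 variables.
Subtract solutions that violate a single cap (substitute x_i' = x_i − (cap_i+1)): x_1 ≥ 7 gives C(10,2) = 45; x_2 ≥ 4 gives C(13,2) = 78; x_3 ≥ 9 gives C(8,2) = 28. Together 151.
Add back pairs where two caps are both exceeded: 15 + 0 + 6 = 21.
By inclusion–exclusion the count is 136 − 151 + 21 = 6.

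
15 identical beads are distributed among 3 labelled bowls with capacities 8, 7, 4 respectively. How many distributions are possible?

Without the upper bounds there are C(17,2) = 136 ways to split 15 among 3 bowls.
Subtract solutions that violate a single cap (substitute x_i' = x_i − (cap_i+1)): x_1 ≥ 9 gives C(8,2) = 28; x_2 ≥ 8 gives C(9,2) = 36; x_3 ≥ 5 gives C(12,2) = 66. Together 130.
Add back pairs where two caps are both exceeded: 0 + 3 + 6 = 9.
By inclusion–exclusion the count is 136 − 130 + 9 = 15.

15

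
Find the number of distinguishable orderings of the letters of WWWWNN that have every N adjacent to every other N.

5

Treat the 2 copies of N as a single block. The multiset to arrange is then {NN, W, W, W, W}, 5 items in all.
That gives (5)!/(4!) = 5 arrangements.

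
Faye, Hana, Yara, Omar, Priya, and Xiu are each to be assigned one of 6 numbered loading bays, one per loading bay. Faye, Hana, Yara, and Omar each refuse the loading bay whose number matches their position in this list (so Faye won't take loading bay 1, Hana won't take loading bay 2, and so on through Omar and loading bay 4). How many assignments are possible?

Let Aᵢ (for 1 ≤ i ≤ 4) be the placements that put person i in their forbidden loading bay. Any j of these fix j positions, leaving (6−j)! ways to fill the rest, and there are C(4,j) ways to pick which j.
By inclusion–exclusion, the number of valid placements is Σ_{j=0}^{4} (−1)^j C(4,j)·(6−j)!.
Computing: 720 − 480 + 144 − 24 + 2 = 362.

362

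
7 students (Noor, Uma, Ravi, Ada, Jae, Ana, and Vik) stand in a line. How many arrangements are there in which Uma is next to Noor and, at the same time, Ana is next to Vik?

Treat {Uma,Noor} as one block (2 orders) and {Ana,Vik} as another (2 orders).
That leaves 5 units to arrange: 2 × 2 × 5! = 4 × 120 = 480.

480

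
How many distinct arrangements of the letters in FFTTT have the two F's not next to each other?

There are 5!/(3!·2!) = 10 arrangements of FFTTT in total.
If the two F's are adjacent, glue them into one block, leaving 4 items to arrange: (4)!/(3!) = 4 ways.
Subtracting, 10 − 4 = 6 arrangements keep the F's apart.

6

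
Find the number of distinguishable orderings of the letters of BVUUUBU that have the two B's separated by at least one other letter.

Total arrangements of BVUUUBU: 7!/(4!·2!) = 105.
Arrangements with the B's together: treat BB as one letter, giving (6)!/(4!) = 30.
Hence 105 − 30 = 75.

75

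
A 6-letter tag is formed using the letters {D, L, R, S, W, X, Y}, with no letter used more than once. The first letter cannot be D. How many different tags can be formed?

The first letter has 7−1 = 6 choices (anything except D).
The remaining 5 letters are filled from the other 6 symbols without repetition: 6 × 5 × 4 × 3 × 2 = 720.
Total: 6 × 720 = 4320.

4320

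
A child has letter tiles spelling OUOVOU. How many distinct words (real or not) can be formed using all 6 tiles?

Letter multiplicities in OUOVOU: O×3, U×2, V×1.
The number of distinct arrangements is 6!/(3!·2!) = 720/12 = 60.

60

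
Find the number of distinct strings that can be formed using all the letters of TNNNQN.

Letter multiplicities in TNNNQN: N×4, Q×1, T×1.
So there are 6! / (4!) = 30 distinguishable arrangements.

30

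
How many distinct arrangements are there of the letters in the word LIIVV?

30

Letter multiplicities in LIIVV: I×2, L×1, V×2.
The number of distinct arrangements is 5!/(2!·2!) = 120/4 = 30.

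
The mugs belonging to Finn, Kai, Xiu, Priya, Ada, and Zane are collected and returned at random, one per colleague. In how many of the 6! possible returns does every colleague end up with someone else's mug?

Let Aᵢ be the assignments in which colleague i gets their own mug. We want the size of the complement of A₁∪…∪A_6.
By inclusion–exclusion this is Σ_{j=0}^{6} (−1)^j C(6,j)·(6−j)!.
Computing: 720 − 720 + 360 − 120 + 30 − 6 + 1 = 265.

265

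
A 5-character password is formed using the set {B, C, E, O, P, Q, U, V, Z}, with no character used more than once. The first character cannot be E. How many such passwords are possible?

The first character has 9−1 = 8 choices (anything except E).
The remaining 4 characters are filled from the other 8 symbols without repetition: 8 × 7 × 6 × 5 = 1680.
Total: 8 × 1680 = 13440.

13440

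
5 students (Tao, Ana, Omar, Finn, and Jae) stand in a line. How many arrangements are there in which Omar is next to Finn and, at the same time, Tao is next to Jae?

Treat {Omar,Finn} as one block (2 orders) and {Tao,Jae} as another (2 orders).
That leaves 3 units to arrange: 2 × 2 × 3! = 4 × 6 = 24.

24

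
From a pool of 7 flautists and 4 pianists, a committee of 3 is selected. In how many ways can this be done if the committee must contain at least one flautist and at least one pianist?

Unrestricted: C(11,3) = 165 ways to pick any 3 of the 11.
Subtract selections that omit an entire group: no flautists → C(4,3) = 4; no pianists → C(7,3) = 35.
Both groups omitted at once is impossible, so 165 − 39 = 126.

126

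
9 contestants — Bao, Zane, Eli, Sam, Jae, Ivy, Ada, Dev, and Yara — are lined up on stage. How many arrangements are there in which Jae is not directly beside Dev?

Of the 9! = 362880 arrangements, those with Jae and Dev adjacent number 2 × 8! = 80640 (treat the pair as a block with 2 internal orders).
So 362880 − 80640 = 282240 arrangements keep them apart.

282240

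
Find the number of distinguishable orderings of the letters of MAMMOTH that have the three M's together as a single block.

120

Treat the 3 copies of M as a single block. The multiset to arrange is then {MMM, A, H, O, T}, 5 items in all.
All 5 items are distinct, so there are (5)! = 120 arrangements.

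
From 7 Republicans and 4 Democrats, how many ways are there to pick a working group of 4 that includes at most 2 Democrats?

Split by how many Democrats are chosen (0 through 2).
Sum: C(4,0)·C(7,4) + C(4,1)·C(7,3) + C(4,2)·C(7,2) = 35 + 140 + 126 = 301.

301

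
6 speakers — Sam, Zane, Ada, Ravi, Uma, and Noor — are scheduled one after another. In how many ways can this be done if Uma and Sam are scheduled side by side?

Treat {Uma, Sam} as a single unit. There are 5 units to order, and the pair itself can be ordered 2 ways.
That gives 2 × 5! = 2 × 120 = 240.

240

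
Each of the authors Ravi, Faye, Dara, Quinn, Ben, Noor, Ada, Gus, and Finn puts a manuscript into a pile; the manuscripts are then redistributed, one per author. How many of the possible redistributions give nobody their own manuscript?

133496

Let Aᵢ be the assignments in which author i gets their own manuscript. We want the size of the complement of A₁∪…∪A_9.
By inclusion–exclusion this is Σ_{j=0}^{9} (−1)^j C(9,j)·(9−j)!.
Computing: 362880 − 362880 + 181440 − 60480 + 15120 − 3024 + 504 − 72 + 9 − 1 = 133496.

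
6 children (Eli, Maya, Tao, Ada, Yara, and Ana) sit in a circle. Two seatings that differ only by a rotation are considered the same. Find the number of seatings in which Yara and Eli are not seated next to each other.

Without the restriction there are (5)! = 120 seatings.
Those with Yara next to Eli: fuse the pair into one unit and seat 5 units around a circle — 2·(4)! = 48.
Subtracting, 120 − 48 = 72.

72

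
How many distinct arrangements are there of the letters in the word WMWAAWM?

210

WMWAAWM has 7 letters with A appearing twice, M appearing twice, and W appearing 3 times.
The number of distinct arrangements is 7!/(3!·2!·2!) = 5040/24 = 210.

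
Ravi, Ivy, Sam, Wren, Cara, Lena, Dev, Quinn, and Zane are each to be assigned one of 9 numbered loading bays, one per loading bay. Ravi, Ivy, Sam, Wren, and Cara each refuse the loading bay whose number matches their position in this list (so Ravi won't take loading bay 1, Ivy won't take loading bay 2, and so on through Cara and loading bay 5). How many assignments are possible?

205056

Let Aᵢ (for 1 ≤ i ≤ 5) be the placements that put person i in their forbidden loading bay. Any j of these fix j positions, leaving (9−j)! ways to fill the rest, and there are C(5,j) ways to pick which j.
By inclusion–exclusion, the number of valid placements is Σ_{j=0}^{5} (−1)^j C(5,j)·(9−j)!.
Computing: 362880 − 201600 + 50400 − 7200 + 600 − 24 = 205056.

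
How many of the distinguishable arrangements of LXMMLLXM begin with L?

210

With the first slot taken by L, it remains to arrange the other 7 letters (XMMLLXM).
Those 7 letters have L appearing twice, M appearing 3 times, and X appearing twice, giving (7)!/(3!·2!·2!) = 210.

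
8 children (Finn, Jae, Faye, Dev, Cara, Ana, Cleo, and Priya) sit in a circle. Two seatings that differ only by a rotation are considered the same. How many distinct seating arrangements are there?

5040

Fix one person's seat to break rotational symmetry; the remaining 7 people can be arranged in (7)! = 5040 ways.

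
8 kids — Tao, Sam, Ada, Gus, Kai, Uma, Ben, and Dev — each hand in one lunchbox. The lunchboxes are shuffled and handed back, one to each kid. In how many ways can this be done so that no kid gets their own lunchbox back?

14833

This is the derangement count D_8: permutations of 8 items with no fixed point.
By inclusion–exclusion this is Σ_{j=0}^{8} (−1)^j C(8,j)·(8−j)!.
Computing: 40320 − 40320 + 20160 − 6720 + 1680 − 336 + 56 − 8 + 1 = 14833.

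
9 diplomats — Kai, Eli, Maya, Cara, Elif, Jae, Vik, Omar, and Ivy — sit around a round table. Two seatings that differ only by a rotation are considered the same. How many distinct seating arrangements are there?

40320

Fix one person's seat to break rotational symmetry; the remaining 8 people can be arranged in (8)! = 40320 ways.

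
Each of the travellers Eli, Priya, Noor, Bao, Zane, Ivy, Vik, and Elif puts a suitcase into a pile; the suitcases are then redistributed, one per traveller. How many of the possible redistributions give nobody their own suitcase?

Count assignments avoiding every fixed point. For any j of the 8 travellers fixed to their own suitcase, the other 8−j can be arranged in (8−j)! ways.
By inclusion–exclusion this is Σ_{j=0}^{8} (−1)^j C(8,j)·(8−j)!.
Computing: 40320 − 40320 + 20160 − 6720 + 1680 − 336 + 56 − 8 + 1 = 14833.

14833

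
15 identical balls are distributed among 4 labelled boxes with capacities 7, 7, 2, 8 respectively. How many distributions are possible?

127

By stars and bars, unrestricted non-negative solutions to x_1+…+x_4 = 15 number C(15+3,3) = 816.
Subtract solutions that violate a single cap (substitute x_i' = x_i − (cap_i+1)): x_1 ≥ 8 gives C(10,3) = 120; x_2 ≥ 8 gives C(10,3) = 120; x_3 ≥ 3 gives C(15,3) = 455; x_4 ≥ 9 gives C(9,3) = 84. Together 779.
Add back pairs where two caps are both exceeded: 0 + 35 + 0 + 35 + 0 + 20 = 90.
By inclusion–exclusion the count is 816 − 779 + 90 = 127.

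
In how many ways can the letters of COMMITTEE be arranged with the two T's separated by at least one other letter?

35280

There are 9!/(2!·2!·2!) = 45360 arrangements of COMMITTEE in total.
If the two T's are adjacent, glue them into one block, leaving 8 items to arrange: (8)!/(2!·2!) = 10080 ways.
Hence 45360 − 10080 = 35280.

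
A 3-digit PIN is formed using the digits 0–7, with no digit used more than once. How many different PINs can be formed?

With no repetition, fill the 3 digits in order: 8 choices, then 7, down to 6.
8 × 7 × 6 = 336.

336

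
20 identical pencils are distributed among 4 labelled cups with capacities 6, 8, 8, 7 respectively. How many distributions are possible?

By stars and bars, unrestricted non-negative solutions to x_1+…+x_4 = 20 number C(20+3,3) = 1771.
Subtract solutions that violate a single cap (substitute x_i' = x_i − (cap_i+1)): x_1 ≥ 7 gives C(16,3) = 560; x_2 ≥ 9 gives C(14,3) = 364; x_3 ≥ 9 gives C(14,3) = 364; x_4 ≥ 8 gives C(15,3) = 455. Together 1743.
Add back pairs where two caps are both exceeded: 35 + 35 + 56 + 10 + 20 + 20 = 176.
By inclusion–exclusion the count is 1771 − 1743 + 176 = 204.

204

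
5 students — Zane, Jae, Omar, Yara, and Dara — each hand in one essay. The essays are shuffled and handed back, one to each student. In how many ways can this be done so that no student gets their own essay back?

44

This is the derangement count D_5: permutations of 5 items with no fixed point.
By inclusion–exclusion this is Σ_{j=0}^{5} (−1)^j C(5,j)·(5−j)!.
Computing: 120 − 120 + 60 − 20 + 5 − 1 = 44.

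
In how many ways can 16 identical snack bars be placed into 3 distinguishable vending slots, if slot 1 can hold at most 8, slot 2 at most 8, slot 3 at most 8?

Ignoring the caps, the number of non-negative solutions to x_1+…+x_3 = 16 is C(18,2) = 153.
Subtract solutions that violate a single cap (substitute x_i' = x_i − (cap_i+1)): x_1 ≥ 9 gives C(9,2) = 36; x_2 ≥ 9 gives C(9,2) = 36; x_3 ≥ 9 gives C(9,2) = 36. Together 108.
No two caps can be exceeded simultaneously, so the pair terms are all 0.
By inclusion–exclusion the count is 153 − 108 + 0 = 45.

45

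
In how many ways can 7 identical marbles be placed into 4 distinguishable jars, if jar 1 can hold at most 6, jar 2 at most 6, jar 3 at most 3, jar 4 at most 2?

Ignoring the caps, the number of non-negative solutions to x_1+…+x_4 = 7 is C(10,3) = 120.
Subtract solutions that violate a single cap (substitute x_i' = x_i − (cap_i+1)): x_1 ≥ 7 gives C(3,3) = 1; x_2 ≥ 7 gives C(3,3) = 1; x_3 ≥ 4 gives C(6,3) = 20; x_4 ≥ 3 gives C(7,3) = 35. Together 57.
Add back pairs where two caps are both exceeded: 0 + 0 + 0 + 0 + 0 + 1 = 1.
By inclusion–exclusion the count is 120 − 57 + 1 = 64.

64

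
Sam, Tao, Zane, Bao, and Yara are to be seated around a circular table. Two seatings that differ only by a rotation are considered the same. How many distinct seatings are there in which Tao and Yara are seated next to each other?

Treat {Tao, Yara} as one unit (2 internal orders) and seat the resulting 4 units around the table: (3)! circular arrangements.
So 2 × (3)! = 2 × 6 = 12.

12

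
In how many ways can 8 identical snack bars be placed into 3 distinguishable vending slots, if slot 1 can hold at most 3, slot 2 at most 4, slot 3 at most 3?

Without the upper bounds there are C(10,2) = 45 ways to split 8 among 3 vending slots.
Subtract solutions that violate a single cap (substitute x_i' = x_i − (cap_i+1)): x_1 ≥ 4 gives C(6,2) = 15; x_2 ≥ 5 gives C(5,2) = 10; x_3 ≥ 4 gives C(6,2) = 15. Together 40.
Add back pairs where two caps are both exceeded: 0 + 1 + 0 = 1.
By inclusion–exclusion the count is 45 − 40 + 1 = 6.

6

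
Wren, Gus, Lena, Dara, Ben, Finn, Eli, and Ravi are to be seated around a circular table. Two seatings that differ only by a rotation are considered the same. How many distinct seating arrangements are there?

5040

Around a circle, 8 distinct people have 8!/8 = (7)! = 5040 rotationally distinct seatings.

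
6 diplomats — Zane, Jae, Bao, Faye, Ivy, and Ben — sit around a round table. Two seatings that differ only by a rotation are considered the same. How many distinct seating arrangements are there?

Around a circle, 6 distinct people have 6!/6 = (5)! = 120 rotationally distinct seatings.

120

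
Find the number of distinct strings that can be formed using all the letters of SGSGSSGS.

56

Letter multiplicities in SGSGSSGS: G×3, S×5.
Dividing 8! = 40320 by 5!·3! = 720 for the repeated letters gives 56.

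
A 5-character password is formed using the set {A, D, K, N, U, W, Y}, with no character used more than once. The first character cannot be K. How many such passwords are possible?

The first character has 7−1 = 6 choices (anything except K).
The remaining 4 characters are filled from the other 6 symbols without repetition: 6 × 5 × 4 × 3 = 360.
Total: 6 × 360 = 2160.

2160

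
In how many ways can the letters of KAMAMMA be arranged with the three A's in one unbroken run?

Treat the 3 copies of A as a single block. The multiset to arrange is then {AAA, K, M, M, M}, 5 items in all.
That gives (5)!/(3!) = 20 arrangements.

20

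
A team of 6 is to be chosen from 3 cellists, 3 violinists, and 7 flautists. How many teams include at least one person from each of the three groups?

Unrestricted: C(13,6) = 1716 ways to pick any 6 of the 13.
Selections missing a whole group: no cellists → C(10,6) = 210; no violinists → C(10,6) = 210; no flautists → C(6,6) = 1.
Add back selections omitting two groups (i.e. drawn from a single group): C(3,6) + C(3,6) + C(7,6) = 7.
By inclusion–exclusion: 1716 − 421 + 7 = 1302.

1302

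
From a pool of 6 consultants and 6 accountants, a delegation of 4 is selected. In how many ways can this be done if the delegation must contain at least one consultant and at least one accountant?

465

Unrestricted: C(12,4) = 495 ways to pick any 4 of the 12.
Selections missing a whole group: no consultants → C(6,4) = 15; no accountants → C(6,4) = 15.
Both groups omitted at once is impossible, so 495 − 30 = 465.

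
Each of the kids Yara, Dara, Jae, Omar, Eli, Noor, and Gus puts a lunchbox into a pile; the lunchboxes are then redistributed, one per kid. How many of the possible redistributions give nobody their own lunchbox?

1854

This is the derangement count D_7: permutations of 7 items with no fixed point.
By inclusion–exclusion this is Σ_{j=0}^{7} (−1)^j C(7,j)·(7−j)!.
Computing: 5040 − 5040 + 2520 − 840 + 210 − 42 + 7 − 1 = 1854.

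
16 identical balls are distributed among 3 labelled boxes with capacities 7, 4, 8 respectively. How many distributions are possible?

10

By stars and bars, unrestricted non-negative solutions to x_1+…+x_3 = 16 number C(16+2,2) = 153.
Subtract solutions that violate a single cap (substitute x_i' = x_i − (cap_i+1)): x_1 ≥ 8 gives C(10,2) = 45; x_2 ≥ 5 gives C(13,2) = 78; x_3 ≥ 9 gives C(9,2) = 36. Together 159.
Add back pairs where two caps are both exceeded: 10 + 0 + 6 = 16.
By inclusion–exclusion the count is 153 − 159 + 16 = 10.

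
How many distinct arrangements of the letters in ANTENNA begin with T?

With the first slot taken by T, it remains to arrange the other 6 letters (ANENNA).
Those 6 letters have A appearing twice and N appearing 3 times, giving (6)!/(3!·2!) = 60.

60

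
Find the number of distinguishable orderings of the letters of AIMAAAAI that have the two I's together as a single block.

42

Treat the 2 copies of I as a single block. The multiset to arrange is then {II, A, A, A, A, A, M}, 7 items in all.
That gives (7)!/(5!) = 42 arrangements.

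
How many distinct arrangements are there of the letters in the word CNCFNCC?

105

The 7 letters of CNCFNCC have repeats: C appearing 4 times and N appearing twice.
So there are 7! / (4!·2!) = 105 distinguishable arrangements.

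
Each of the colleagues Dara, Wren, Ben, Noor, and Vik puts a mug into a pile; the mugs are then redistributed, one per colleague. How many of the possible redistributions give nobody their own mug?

Let Aᵢ be the assignments in which colleague i gets their own mug. We want the size of the complement of A₁∪…∪A_5.
By inclusion–exclusion this is Σ_{j=0}^{5} (−1)^j C(5,j)·(5−j)!.
Computing: 120 − 120 + 60 − 20 + 5 − 1 = 44.

44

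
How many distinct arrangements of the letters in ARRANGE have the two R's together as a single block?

360

Treat the 2 copies of R as a single block. The multiset to arrange is then {RR, A, A, E, G, N}, 6 items in all.
That gives (6)!/(2!) = 360 arrangements.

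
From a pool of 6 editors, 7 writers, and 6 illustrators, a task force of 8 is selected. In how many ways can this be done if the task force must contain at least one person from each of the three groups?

72513

Unrestricted: C(19,8) = 75582 ways to pick any 8 of the 19.
Subtract selections that omit an entire group: no editors → C(13,8) = 1287; no writers → C(12,8) = 495; no illustrators → C(13,8) = 1287.
Add back selections omitting two groups (i.e. drawn from a single group): C(6,8) + C(7,8) + C(6,8) = 0.
By inclusion–exclusion: 75582 − 3069 + 0 = 72513.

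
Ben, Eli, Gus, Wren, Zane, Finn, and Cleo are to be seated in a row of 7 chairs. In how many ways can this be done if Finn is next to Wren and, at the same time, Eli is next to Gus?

Treat {Finn,Wren} as one block (2 orders) and {Eli,Gus} as another (2 orders).
That leaves 5 units to arrange: 2 × 2 × 5! = 4 × 120 = 480.

480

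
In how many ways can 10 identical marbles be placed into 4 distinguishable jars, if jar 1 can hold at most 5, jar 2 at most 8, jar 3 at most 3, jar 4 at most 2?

68

Without the upper bounds there are C(13,3) = 286 ways to split 10 among 4 jars.
Subtract solutions that violate a single cap (substitute x_i' = x_i − (cap_i+1)): x_1 ≥ 6 gives C(7,3) = 35; x_2 ≥ 9 gives C(4,3) = 4; x_3 ≥ 4 gives C(9,3) = 84; x_4 ≥ 3 gives C(10,3) = 120. Together 243.
Add back pairs where two caps are both exceeded: 0 + 1 + 4 + 0 + 0 + 20 = 25.
By inclusion–exclusion the count is 286 − 243 + 25 = 68.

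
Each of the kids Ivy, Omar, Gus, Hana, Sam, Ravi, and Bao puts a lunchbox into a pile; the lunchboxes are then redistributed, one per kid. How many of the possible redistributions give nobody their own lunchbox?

Count assignments avoiding every fixed point. For any j of the 7 kids fixed to their own lunchbox, the other 7−j can be arranged in (7−j)! ways.
By inclusion–exclusion this is Σ_{j=0}^{7} (−1)^j C(7,j)·(7−j)!.
Computing: 5040 − 5040 + 2520 − 840 + 210 − 42 + 7 − 1 = 1854.

1854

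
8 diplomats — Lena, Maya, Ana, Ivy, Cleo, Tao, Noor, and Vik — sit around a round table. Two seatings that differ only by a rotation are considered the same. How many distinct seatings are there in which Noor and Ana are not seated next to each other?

All circular seatings of 8 people number (7)! = 5040.
Those with Noor next to Ana: fuse the pair into one unit and seat 7 units around a circle — 2·(6)! = 1440.
Subtracting, 5040 − 1440 = 3600.

3600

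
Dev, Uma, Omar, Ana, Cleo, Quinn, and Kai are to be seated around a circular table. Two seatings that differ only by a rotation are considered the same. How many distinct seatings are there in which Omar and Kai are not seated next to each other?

480

All circular seatings of 7 people number (6)! = 720.
Those with Omar next to Kai: fuse the pair into one unit and seat 6 units around a circle — 2·(5)! = 240.
Subtracting, 720 − 240 = 480.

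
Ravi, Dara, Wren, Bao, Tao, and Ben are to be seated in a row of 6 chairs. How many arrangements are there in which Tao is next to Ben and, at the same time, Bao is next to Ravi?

Treat {Tao,Ben} as one block (2 orders) and {Bao,Ravi} as another (2 orders).
That leaves 4 units to arrange: 2 × 2 × 4! = 4 × 24 = 96.

96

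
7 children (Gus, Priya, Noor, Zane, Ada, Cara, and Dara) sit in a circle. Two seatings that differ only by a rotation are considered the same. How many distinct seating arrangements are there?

Seat Gus anywhere (absorbing the rotational symmetry), then permute the other 6: (6)! = 720.

720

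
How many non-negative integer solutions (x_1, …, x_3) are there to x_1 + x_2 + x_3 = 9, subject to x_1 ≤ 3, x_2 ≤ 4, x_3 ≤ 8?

Ignoring the caps, the number of non-negative solutions to x_1+…+x_3 = 9 is C(11,2) = 55.
Subtract solutions that violate a single cap (substitute x_i' = x_i − (cap_i+1)): x_1 ≥ 4 gives C(7,2) = 21; x_2 ≥ 5 gives C(6,2) = 15; x_3 ≥ 9 gives C(2,2) = 1. Together 37.
Add back pairs where two caps are both exceeded: 1 + 0 + 0 = 1.
By inclusion–exclusion the count is 55 − 37 + 1 = 19.

19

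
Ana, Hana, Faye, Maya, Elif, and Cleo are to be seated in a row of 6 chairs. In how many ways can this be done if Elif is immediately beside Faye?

240

Glue Elif and Faye into one block (2 internal orders), leaving 5 units to arrange in a row.
That gives 2 × 5! = 2 × 120 = 240.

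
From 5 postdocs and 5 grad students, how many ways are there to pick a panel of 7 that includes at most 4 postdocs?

Split by how many postdocs are chosen (0 through 4).
Sum: C(5,0)·C(5,7) + C(5,1)·C(5,6) + C(5,2)·C(5,5) + C(5,3)·C(5,4) + C(5,4)·C(5,3) = 0 + 0 + 10 + 50 + 50 = 110.

110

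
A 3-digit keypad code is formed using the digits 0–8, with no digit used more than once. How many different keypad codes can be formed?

504

Choose and order 3 of the 9 symbols: the first digit has 9 options, the next 8, then 7.
That product is 9 × 8 × 7 = 504.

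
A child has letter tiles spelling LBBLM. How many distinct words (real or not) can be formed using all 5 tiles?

30

LBBLM has 5 letters with B appearing twice and L appearing twice.
The number of distinct arrangements is 5!/(2!·2!) = 120/4 = 30.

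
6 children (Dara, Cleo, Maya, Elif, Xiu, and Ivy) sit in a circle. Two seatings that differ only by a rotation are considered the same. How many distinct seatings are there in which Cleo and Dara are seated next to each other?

Glue Cleo and Dara into a block (2 internal orders). Seating 5 units around a circle gives (4)! arrangements.
So 2 × (4)! = 2 × 24 = 48.

48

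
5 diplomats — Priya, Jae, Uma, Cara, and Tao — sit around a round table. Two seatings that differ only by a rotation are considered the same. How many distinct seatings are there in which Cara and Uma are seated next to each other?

Treat {Cara, Uma} as one unit (2 internal orders) and seat the resulting 4 units around the table: (3)! circular arrangements.
So 2 × (3)! = 2 × 6 = 12.

12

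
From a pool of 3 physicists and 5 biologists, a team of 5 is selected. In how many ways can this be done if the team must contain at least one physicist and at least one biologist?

Total 5-person selections from all 8: C(8,5) = 56.
Selections missing a whole group: no physicists → C(5,5) = 1; no biologists → C(3,5) = 0.
Both groups omitted at once is impossible, so 56 − 1 = 55.

55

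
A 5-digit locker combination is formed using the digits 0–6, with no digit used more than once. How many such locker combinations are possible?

With no repetition, fill the 5 digits in order: 7 choices, then 6, down to 3.
7 × 6 × 5 × 4 × 3 = 2520.

2520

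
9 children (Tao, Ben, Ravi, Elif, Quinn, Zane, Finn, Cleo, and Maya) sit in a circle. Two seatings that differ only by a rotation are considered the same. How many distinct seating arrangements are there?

40320

Around a circle, 9 distinct people have 9!/9 = (8)! = 40320 rotationally distinct seatings.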